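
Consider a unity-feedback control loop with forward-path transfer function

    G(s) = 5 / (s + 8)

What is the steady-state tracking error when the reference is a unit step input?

e_ss = 0.6154

G(s) has no poles at the origin.
This is a Type 0 system. Kp = lim_{s→0} G(s) = 5/8.
e_ss = 1/(1 + Kp) = 1/(1 + 5/8) = 8/13 ≈ 0.6154.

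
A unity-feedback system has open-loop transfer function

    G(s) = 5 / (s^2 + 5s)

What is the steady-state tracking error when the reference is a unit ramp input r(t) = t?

G(s) has one pole at the origin.
This is a Type 1 system. Kv = lim_{s→0} s·G(s) = 5/5 = 1.
e_ss = 1/Kv = 1/(1) = 1.

e_ss = 1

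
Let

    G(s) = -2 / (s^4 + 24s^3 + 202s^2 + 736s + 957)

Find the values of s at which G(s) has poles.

s = -5 + 2j, -5 - 2j, -3, -11

The poles are the roots of the denominator s^4 + 24s^3 + 202s^2 + 736s + 957 = 0.
Trying s = -3: the polynomial evaluates to 0, so (s + 3) is a factor.
Dividing out leaves s^3 + 21s^2 + 139s + 319 = 0.
This factors further as (s^2 + 10s + 29)(s + 11) = 0.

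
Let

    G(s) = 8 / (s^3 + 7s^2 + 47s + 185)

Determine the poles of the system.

s = -5, -1 ± 6j

The poles are the roots of the denominator s^3 + 7s^2 + 47s + 185 = 0.
Trying s = -5: the polynomial evaluates to 0, so (s + 5) is a factor.
Dividing out leaves s^2 + 2s + 37 = 0.
The quadratic formula then gives s = -1 ± 6j.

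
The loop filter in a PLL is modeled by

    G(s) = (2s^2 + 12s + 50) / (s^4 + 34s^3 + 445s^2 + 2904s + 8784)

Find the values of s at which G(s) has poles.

The poles are the roots of the denominator s^4 + 34s^3 + 445s^2 + 2904s + 8784 = 0.
Trying s = -12: the polynomial evaluates to 0, so (s + 12) is a factor.
Dividing out leaves s^3 + 22s^2 + 181s + 732 = 0.
This factors further as (s + 12)(s^2 + 10s + 61) = 0.

s = -12, -12, -5 + 6j, -5 - 6j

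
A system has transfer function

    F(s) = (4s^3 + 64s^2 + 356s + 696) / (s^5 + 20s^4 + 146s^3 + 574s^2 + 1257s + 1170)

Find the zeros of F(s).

s = -5 ± 2j, -6

Set the numerator to zero: 4s^3 + 64s^2 + 356s + 696 = 0, i.e. 4·(s^3 + 16s^2 + 89s + 174) = 0.
Factoring: (s^2 + 10s + 29)(s + 6) = 0.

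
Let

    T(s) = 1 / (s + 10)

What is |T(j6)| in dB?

Substitute s = j6: numerator = 1, denominator = 10 + j6.
|T(j6)| = |1| / |10 + j6| = 1 / 11.662 ≈ 0.08575.
In decibels: 20·log₁₀(0.08575) ≈ -21.3 dB.

|T(j6)|_dB ≈ -21.3 dB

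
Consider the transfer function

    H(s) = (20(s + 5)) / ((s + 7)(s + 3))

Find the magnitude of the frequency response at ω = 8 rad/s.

|H(j8)| ≈ 2.077

Substitute s = j8: numerator = 100 + j160, denominator = -43 + j80.
|H(j8)| = |100 + j160| / |-43 + j80| = 188.68 / 90.824 ≈ 2.077.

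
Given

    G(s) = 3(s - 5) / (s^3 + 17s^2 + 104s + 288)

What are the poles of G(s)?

The poles are the roots of the denominator s^3 + 17s^2 + 104s + 288 = 0.
Trying s = -9: the polynomial evaluates to 0, so (s + 9) is a factor.
Dividing out leaves s^2 + 8s + 32 = 0.
The quadratic formula then gives s = -4 ± 4j.

s = -4 + 4j, -4 - 4j, -9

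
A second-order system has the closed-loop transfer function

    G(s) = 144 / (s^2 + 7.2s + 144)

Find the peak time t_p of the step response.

Comparing s^2 + 7.2s + 144 to s^2 + 2ζωₙs + ωₙ²: ωₙ = 12 rad/s and ζ = 7.2/(2·12) = 0.3.
ζωₙ = 7.2/2 = 3.6, so ω_d = ωₙ√(1−ζ²) = √(ωₙ² − (ζωₙ)²) = √(144 − 3.6²) = √131.04 ≈ 11.45 rad/s.
t_p = π/ω_d = π/11.45 ≈ 0.2744 s.

t_p ≈ 0.2744 s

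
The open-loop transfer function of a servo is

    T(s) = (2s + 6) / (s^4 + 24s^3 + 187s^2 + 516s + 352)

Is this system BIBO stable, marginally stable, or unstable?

stable

The denominator s^4 + 24s^3 + 187s^2 + 516s + 352 factors as (s + 1)(s + 11)(s + 8)(s + 4), giving poles at s = -1, -11, -8, -4.
Since all poles lie strictly in the left half-plane, the system is stable.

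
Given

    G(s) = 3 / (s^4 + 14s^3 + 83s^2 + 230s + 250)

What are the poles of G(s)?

The poles are the roots of the denominator s^4 + 14s^3 + 83s^2 + 230s + 250 = 0.
No real roots exist; factor into two real quadratics: (s^2 + 6s + 10)(s^2 + 8s + 25) = 0.
Each quadratic gives a conjugate pair via the quadratic formula.

s = -3 + j, -3 - j, -4 + 3j, -4 - 3j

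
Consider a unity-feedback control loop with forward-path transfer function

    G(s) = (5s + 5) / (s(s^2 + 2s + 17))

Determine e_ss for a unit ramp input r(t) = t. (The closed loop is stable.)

G(s) has one pole at the origin.
This is a Type 1 system. Kv = lim_{s→0} s·G(s) = 5/17.
e_ss = 1/Kv = 1/(5/17) = 17/5 ≈ 3.400.

e_ss = 3.400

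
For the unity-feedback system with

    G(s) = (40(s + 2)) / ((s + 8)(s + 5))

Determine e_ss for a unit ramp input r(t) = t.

e_ss = ∞

G(s) has no poles at the origin.
This is a Type 0 system; Kv = lim_{s→0} s·G(s) = 0, so the steady-state error for a ramp input is infinite.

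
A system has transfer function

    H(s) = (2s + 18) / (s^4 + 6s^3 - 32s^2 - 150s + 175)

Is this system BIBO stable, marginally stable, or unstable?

The denominator s^4 + 6s^3 - 32s^2 - 150s + 175 factors as (s - 1)(s + 5)(s + 7)(s - 5), giving poles at s = 1, -5, -7, 5.
Since the pole(s) at s = 1, 5 lie in the right half-plane, the system is unstable.

unstable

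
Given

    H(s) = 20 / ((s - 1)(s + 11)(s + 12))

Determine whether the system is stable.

The poles can be read from the denominator factors: s = 1, -11, -12.
Since the pole(s) at s = 1 lie in the right half-plane, the system is unstable.

unstable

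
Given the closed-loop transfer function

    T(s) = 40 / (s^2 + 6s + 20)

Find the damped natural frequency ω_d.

ω_d ≈ 3.317 rad/s

Comparing s^2 + 6s + 20 to s^2 + 2ζωₙs + ωₙ²: ωₙ = √20 ≈ 4.472 rad/s and ζ = 6/(2·√20) ≈ 0.6708.
ζωₙ = 6/2 = 3, so ω_d = ωₙ√(1−ζ²) = √(ωₙ² − (ζωₙ)²) = √(20 − 3²) = √11 ≈ 3.317 rad/s.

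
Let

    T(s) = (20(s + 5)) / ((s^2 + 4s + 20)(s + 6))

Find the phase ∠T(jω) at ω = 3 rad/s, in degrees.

At s = j3: numerator = 100 + j60, denominator = 30 + j105.
∠T = ∠num − ∠den = 30.964° − (74.055°) = -43.09°.

∠T(j3) ≈ -43.09°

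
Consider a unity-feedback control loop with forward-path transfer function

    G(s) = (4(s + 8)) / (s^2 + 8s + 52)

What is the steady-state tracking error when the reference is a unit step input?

G(s) has no poles at the origin.
This is a Type 0 system. Kp = lim_{s→0} G(s) = 32/52 = 8/13.
e_ss = 1/(1 + Kp) = 1/(1 + 8/13) = 13/21 ≈ 0.6190.

e_ss = 0.6190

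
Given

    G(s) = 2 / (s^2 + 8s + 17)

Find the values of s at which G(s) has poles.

s = -4 + j, -4 - j

The poles are the roots of the denominator s^2 + 8s + 17 = 0.
Using the quadratic formula: s = (-8 ± √(-4))/2 = -4 ± 1j.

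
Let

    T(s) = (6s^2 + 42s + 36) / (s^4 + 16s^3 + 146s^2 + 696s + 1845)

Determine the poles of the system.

s = -5 + 4j, -5 - 4j, -3 + 6j, -3 - 6j

The poles are the roots of the denominator s^4 + 16s^3 + 146s^2 + 696s + 1845 = 0.
No real roots exist; factor into two real quadratics: (s^2 + 10s + 41)(s^2 + 6s + 45) = 0.
Each quadratic gives a conjugate pair via the quadratic formula.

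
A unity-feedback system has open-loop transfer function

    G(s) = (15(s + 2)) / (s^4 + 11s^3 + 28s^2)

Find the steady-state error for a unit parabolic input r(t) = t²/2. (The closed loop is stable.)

e_ss = 0.9333

G(s) has 2 poles at the origin.
This is a Type 2 system. Ka = lim_{s→0} s^2·G(s) = 30/28 = 15/14.
e_ss = 1/Ka = 1/(15/14) = 14/15 ≈ 0.9333.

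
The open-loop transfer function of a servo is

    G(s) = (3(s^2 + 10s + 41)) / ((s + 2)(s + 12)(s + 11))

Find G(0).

At s = 0 each factor (s + a) contributes a and each (s^2 + bs + c) contributes c.
G(0) = 3·(41) / ((2) · (12) · (11)) = 123/264 = 41/88.

G(0) = 41/88 ≈ 0.4659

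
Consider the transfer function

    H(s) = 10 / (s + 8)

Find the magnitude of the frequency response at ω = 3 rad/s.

Substitute s = j3: numerator = 10, denominator = 8 + j3.
|H(j3)| = |10| / |8 + j3| = 10 / 8.5440 ≈ 1.170.

|H(j3)| ≈ 1.170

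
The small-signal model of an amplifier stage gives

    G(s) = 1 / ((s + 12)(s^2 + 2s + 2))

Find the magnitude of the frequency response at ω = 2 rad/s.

|G(j2)| ≈ 0.01838

Substitute s = j2: numerator = 1, denominator = -32 + j44.
|G(j2)| = |1| / |-32 + j44| = 1 / 54.406 ≈ 0.01838.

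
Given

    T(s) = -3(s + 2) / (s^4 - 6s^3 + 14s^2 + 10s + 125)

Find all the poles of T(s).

s = 4 ± 3j, -1 ± 2j

The poles are the roots of the denominator s^4 - 6s^3 + 14s^2 + 10s + 125 = 0.
No real roots exist; factor into two real quadratics: (s^2 - 8s + 25)(s^2 + 2s + 5) = 0.
Each quadratic gives a conjugate pair via the quadratic formula.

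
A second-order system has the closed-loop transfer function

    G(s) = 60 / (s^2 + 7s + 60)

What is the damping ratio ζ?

Compare the denominator to the standard form s^2 + 2ζωₙs + ωₙ².
ωₙ² = 60, so ωₙ = √60 ≈ 7.746 rad/s.
2ζωₙ = 7, so ζ = 7/(2·√60) ≈ 0.4518.

ζ ≈ 0.4518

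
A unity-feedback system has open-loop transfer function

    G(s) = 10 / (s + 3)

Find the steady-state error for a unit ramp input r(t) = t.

e_ss = ∞

G(s) has no poles at the origin.
This is a Type 0 system; Kv = lim_{s→0} s·G(s) = 0, so the steady-state error for a ramp input is infinite.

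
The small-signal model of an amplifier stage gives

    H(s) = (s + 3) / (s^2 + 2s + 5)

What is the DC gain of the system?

Set s = 0: H(0) = (3) / (5) = 3/5.

H(0) = 3/5 ≈ 0.6000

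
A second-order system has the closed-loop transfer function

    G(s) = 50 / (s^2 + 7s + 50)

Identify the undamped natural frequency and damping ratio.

ωₙ ≈ 7.071 rad/s, ζ ≈ 0.4950

Compare the denominator to the standard form s^2 + 2ζωₙs + ωₙ².
ωₙ² = 50, so ωₙ = √50 ≈ 7.071 rad/s.
2ζωₙ = 7, so ζ = 7/(2·√50) ≈ 0.4950.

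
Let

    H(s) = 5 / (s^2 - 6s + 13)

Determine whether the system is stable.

unstable

The poles can be read from the denominator factors: s = 3 ± 2j.
Since the pole(s) at s = 3 + 2j, 3 - 2j lie in the right half-plane, the system is unstable.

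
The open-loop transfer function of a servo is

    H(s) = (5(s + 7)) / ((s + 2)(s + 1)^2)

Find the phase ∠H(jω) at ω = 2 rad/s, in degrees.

At s = j2: numerator = 35 + j10, denominator = -14 + j2.
∠H = ∠num − ∠den = 15.945° − (171.87°) = -155.9°.

∠H(j2) ≈ -155.9°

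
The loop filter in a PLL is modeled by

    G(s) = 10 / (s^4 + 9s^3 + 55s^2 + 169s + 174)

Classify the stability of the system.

The denominator s^4 + 9s^3 + 55s^2 + 169s + 174 factors as (s^2 + 4s + 29)(s + 3)(s + 2), giving poles at s = -2 + 5j, -2 - 5j, -3, -2.
Since all poles lie strictly in the left half-plane, the system is stable.

stable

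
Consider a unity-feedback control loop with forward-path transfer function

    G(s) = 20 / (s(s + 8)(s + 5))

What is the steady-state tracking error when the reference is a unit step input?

G(s) has one pole at the origin.
This is a Type 1 system; for a step input the steady-state error is zero.

e_ss = 0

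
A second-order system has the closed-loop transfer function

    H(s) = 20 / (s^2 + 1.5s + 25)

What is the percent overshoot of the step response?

%OS ≈ 62.1%

Comparing s^2 + 1.5s + 25 to s^2 + 2ζωₙs + ωₙ²: ωₙ = 5 rad/s and ζ = 1.5/(2·5) = 0.15.
%OS = 100·exp(−πζ/√(1−ζ²)) = 100·exp(−π·0.15/√(1−0.15²)) ≈ 62.1%.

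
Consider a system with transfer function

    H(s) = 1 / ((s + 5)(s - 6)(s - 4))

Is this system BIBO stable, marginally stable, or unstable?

unstable

The poles can be read from the denominator factors: s = -5, 6, 4.
Since the pole(s) at s = 6, 4 lie in the right half-plane, the system is unstable.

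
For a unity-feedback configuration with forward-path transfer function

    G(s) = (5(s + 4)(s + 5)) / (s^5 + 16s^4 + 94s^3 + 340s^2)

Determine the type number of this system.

The denominator has 2 factors of s at the origin (free integrators), so this is a Type 2 system.

Type 2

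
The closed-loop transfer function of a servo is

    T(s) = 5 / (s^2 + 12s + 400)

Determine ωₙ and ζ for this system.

ωₙ = 20 rad/s, ζ = 0.3

Compare the denominator to the standard form s^2 + 2ζωₙs + ωₙ².
ωₙ² = 400, so ωₙ = 20 rad/s.
2ζωₙ = 12, so ζ = 12/(2·20) = 0.3.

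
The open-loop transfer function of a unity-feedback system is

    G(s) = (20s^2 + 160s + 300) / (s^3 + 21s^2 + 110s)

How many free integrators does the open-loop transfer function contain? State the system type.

Type 1

Factor s from the denominator: s^3 + 21s^2 + 110s = s·(s^2 + 21s + 110).
There is 1 pole at the origin, so the system is Type 1.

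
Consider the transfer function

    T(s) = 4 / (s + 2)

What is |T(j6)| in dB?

Substitute s = j6: numerator = 4, denominator = 2 + j6.
|T(j6)| = |4| / |2 + j6| = 4 / 6.3246 ≈ 0.6325.
In decibels: 20·log₁₀(0.6325) ≈ -3.98 dB.

|T(j6)|_dB ≈ -3.98 dB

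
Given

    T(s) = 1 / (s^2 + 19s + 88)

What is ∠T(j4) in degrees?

At s = j4: numerator = 1, denominator = 72 + j76.
∠T = ∠num − ∠den = 0° − (46.548°) = -46.55°.

∠T(j4) ≈ -46.55°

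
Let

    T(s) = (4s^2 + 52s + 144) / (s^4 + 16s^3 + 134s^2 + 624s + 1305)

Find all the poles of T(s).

s = -5 ± 2j, -3 ± 6j

The poles are the roots of the denominator s^4 + 16s^3 + 134s^2 + 624s + 1305 = 0.
No real roots exist; factor into two real quadratics: (s^2 + 10s + 29)(s^2 + 6s + 45) = 0.
Each quadratic gives a conjugate pair via the quadratic formula.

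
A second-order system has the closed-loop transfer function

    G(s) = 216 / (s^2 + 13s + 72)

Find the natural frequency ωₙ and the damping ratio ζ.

ωₙ ≈ 8.485 rad/s, ζ ≈ 0.7660

Compare the denominator to the standard form s^2 + 2ζωₙs + ωₙ².
ωₙ² = 72, so ωₙ = √72 ≈ 8.485 rad/s.
2ζωₙ = 13, so ζ = 13/(2·√72) ≈ 0.7660.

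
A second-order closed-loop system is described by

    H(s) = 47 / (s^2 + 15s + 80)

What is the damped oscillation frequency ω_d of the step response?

Comparing s^2 + 15s + 80 to s^2 + 2ζωₙs + ωₙ²: ωₙ = √80 ≈ 8.944 rad/s and ζ = 15/(2·√80) ≈ 0.8385.
ζωₙ = 15/2 = 7.5, so ω_d = ωₙ√(1−ζ²) = √(ωₙ² − (ζωₙ)²) = √(80 − 7.5²) = √23.75 ≈ 4.873 rad/s.

ω_d ≈ 4.873 rad/s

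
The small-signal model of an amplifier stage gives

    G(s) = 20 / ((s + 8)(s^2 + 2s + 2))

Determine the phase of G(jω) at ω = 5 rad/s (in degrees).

∠G(j5) ≈ 171.5°

At s = j5: numerator = 20, denominator = -234 - j35.
∠G = ∠num − ∠den = 0° − (-171.49°) = 171.5°.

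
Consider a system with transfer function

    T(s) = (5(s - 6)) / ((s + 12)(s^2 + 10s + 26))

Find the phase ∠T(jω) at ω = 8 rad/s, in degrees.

At s = j8: numerator = -30 + j40, denominator = -1096 + j656.
∠T = ∠num − ∠den = 126.87° − (149.10°) = -22.23°.

∠T(j8) ≈ -22.23°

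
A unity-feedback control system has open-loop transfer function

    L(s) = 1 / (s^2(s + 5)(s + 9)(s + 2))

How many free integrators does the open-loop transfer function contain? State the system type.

The denominator has 2 factors of s at the origin (free integrators), so this is a Type 2 system.

Type 2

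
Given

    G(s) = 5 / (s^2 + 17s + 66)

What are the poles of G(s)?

The poles are the roots of the denominator s^2 + 17s + 66 = 0.
Factoring: (s + 11)(s + 6) = 0, so s = -11 and s = -6.

s = -11, -6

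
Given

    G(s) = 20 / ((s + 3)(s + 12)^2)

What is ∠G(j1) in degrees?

At s = j1: numerator = 20, denominator = 405 + j215.
∠G = ∠num − ∠den = 0° − (27.962°) = -27.96°.

∠G(j1) ≈ -27.96°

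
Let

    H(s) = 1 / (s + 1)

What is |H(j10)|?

|H(j10)| ≈ 0.09950

Substitute s = j10: numerator = 1, denominator = 1 + j10.
|H(j10)| = |1| / |1 + j10| = 1 / 10.050 ≈ 0.09950.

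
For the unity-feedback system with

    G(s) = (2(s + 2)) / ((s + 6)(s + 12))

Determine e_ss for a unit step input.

e_ss = 0.9474

G(s) has no poles at the origin.
This is a Type 0 system. Kp = lim_{s→0} G(s) = 4/72 = 1/18.
e_ss = 1/(1 + Kp) = 1/(1 + 1/18) = 18/19 ≈ 0.9474.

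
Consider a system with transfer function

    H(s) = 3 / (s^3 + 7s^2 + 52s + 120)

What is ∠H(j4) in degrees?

At s = j4: numerator = 3, denominator = 8 + j144.
∠H = ∠num − ∠den = 0° − (86.820°) = -86.82°.

∠H(j4) ≈ -86.82°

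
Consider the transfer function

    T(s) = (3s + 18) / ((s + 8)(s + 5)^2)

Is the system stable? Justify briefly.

The poles can be read from the denominator factors: s = -8, -5, -5.
Since all poles lie strictly in the left half-plane, the system is stable.

stable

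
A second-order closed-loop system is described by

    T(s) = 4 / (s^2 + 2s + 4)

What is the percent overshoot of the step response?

Comparing s^2 + 2s + 4 to s^2 + 2ζωₙs + ωₙ²: ωₙ = 2 rad/s and ζ = 2/(2·2) = 0.5.
%OS = 100·exp(−πζ/√(1−ζ²)) = 100·exp(−π·0.5/√(1−0.5²)) ≈ 16.3%.

%OS ≈ 16.3%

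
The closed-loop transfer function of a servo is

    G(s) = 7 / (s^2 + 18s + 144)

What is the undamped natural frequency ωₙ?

ωₙ = 12 rad/s

Compare the denominator to the standard form s^2 + 2ζωₙs + ωₙ².
ωₙ² = 144, so ωₙ = 12 rad/s.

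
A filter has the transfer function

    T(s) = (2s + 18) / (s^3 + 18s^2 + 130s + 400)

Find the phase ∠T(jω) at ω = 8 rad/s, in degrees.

At s = j8: numerator = 18 + j16, denominator = -752 + j528.
∠T = ∠num − ∠den = 41.634° − (144.93°) = -103.3°.

∠T(j8) ≈ -103.3°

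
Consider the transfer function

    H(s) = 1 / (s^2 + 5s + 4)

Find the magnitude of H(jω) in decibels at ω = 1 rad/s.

|H(j1)|_dB ≈ -15.3 dB

Substitute s = j1: numerator = 1, denominator = 3 + j5.
|H(j1)| = |1| / |3 + j5| = 1 / 5.8310 ≈ 0.1715.
In decibels: 20·log₁₀(0.1715) ≈ -15.3 dB.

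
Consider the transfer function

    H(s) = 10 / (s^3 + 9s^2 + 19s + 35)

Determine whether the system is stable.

The denominator s^3 + 9s^2 + 19s + 35 factors as (s + 7)(s^2 + 2s + 5), giving poles at s = -7, -1 + 2j, -1 - 2j.
Since all poles lie strictly in the left half-plane, the system is stable.

stable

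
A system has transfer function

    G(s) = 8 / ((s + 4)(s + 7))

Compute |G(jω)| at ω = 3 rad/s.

|G(j3)| ≈ 0.2101

Substitute s = j3: numerator = 8, denominator = 19 + j33.
|G(j3)| = |8| / |19 + j33| = 8 / 38.079 ≈ 0.2101.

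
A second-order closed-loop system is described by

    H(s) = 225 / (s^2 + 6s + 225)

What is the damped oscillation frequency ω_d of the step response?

Comparing s^2 + 6s + 225 to s^2 + 2ζωₙs + ωₙ²: ωₙ = 15 rad/s and ζ = 6/(2·15) = 0.2.
ζωₙ = 6/2 = 3, so ω_d = ωₙ√(1−ζ²) = √(ωₙ² − (ζωₙ)²) = √(225 − 3²) = √216 ≈ 14.70 rad/s.

ω_d ≈ 14.70 rad/s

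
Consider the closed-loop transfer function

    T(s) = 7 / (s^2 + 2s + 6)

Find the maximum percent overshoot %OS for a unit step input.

Comparing s^2 + 2s + 6 to s^2 + 2ζωₙs + ωₙ²: ωₙ = √6 ≈ 2.449 rad/s and ζ = 2/(2·√6) ≈ 0.4082.
%OS = 100·exp(−πζ/√(1−ζ²)) = 100·exp(−π·0.4082/√(1−0.4082²)) ≈ 24.5%.

%OS ≈ 24.5%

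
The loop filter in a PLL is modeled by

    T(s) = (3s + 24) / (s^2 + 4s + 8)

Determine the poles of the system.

The poles are the roots of the denominator s^2 + 4s + 8 = 0.
Using the quadratic formula: s = (-4 ± √(-16))/2 = -2 ± 2j.

s = -2 + 2j, -2 - 2j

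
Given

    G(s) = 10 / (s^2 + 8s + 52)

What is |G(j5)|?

Substitute s = j5: numerator = 10, denominator = 27 + j40.
|G(j5)| = |10| / |27 + j40| = 10 / 48.260 ≈ 0.2072.

|G(j5)| ≈ 0.2072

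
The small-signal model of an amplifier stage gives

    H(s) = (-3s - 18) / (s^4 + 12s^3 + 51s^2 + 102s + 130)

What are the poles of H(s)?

s = -5 + j, -5 - j, -1 + 2j, -1 - 2j

The poles are the roots of the denominator s^4 + 12s^3 + 51s^2 + 102s + 130 = 0.
No real roots exist; factor into two real quadratics: (s^2 + 10s + 26)(s^2 + 2s + 5) = 0.
Each quadratic gives a conjugate pair via the quadratic formula.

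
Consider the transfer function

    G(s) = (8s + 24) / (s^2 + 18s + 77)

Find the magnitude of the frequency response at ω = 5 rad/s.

|G(j5)| ≈ 0.4488

Substitute s = j5: numerator = 24 + j40, denominator = 52 + j90.
|G(j5)| = |24 + j40| / |52 + j90| = 46.648 / 103.94 ≈ 0.4488.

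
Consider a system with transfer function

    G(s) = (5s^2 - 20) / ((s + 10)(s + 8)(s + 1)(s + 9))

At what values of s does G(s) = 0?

Set the numerator to zero: 5s^2 - 20 = 0, i.e. 5·(s^2 - 4) = 0.
Factoring: (s + 2)(s - 2) = 0.

s = -2, 2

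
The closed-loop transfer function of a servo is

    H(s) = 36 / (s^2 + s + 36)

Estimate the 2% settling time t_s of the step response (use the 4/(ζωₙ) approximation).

Comparing s^2 + s + 36 to s^2 + 2ζωₙs + ωₙ²: ωₙ = 6 rad/s and ζ = 1/(2·6) ≈ 0.08333.
ζωₙ = 1/2 = 0.5, so t_s ≈ 4/(ζωₙ) = 4/0.5 = 8 s.

t_s ≈ 8 s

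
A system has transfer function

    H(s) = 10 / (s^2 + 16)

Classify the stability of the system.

The denominator s^2 + 16 factors as (s^2 + 16), giving poles at s = 4j, -4j.
Since the simple pole(s) at s = ±4j lie on the jω-axis with none in the right half-plane, the system is marginally stable.

marginally stable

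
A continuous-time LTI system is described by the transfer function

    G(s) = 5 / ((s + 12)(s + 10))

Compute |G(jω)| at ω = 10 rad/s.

Substitute s = j10: numerator = 5, denominator = 20 + j220.
|G(j10)| = |5| / |20 + j220| = 5 / 220.91 ≈ 0.02263.

|G(j10)| ≈ 0.02263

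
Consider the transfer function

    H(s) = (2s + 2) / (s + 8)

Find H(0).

H(0) = 1/4 ≈ 0.2500

Set s = 0: H(0) = (2) / (8) = 1/4.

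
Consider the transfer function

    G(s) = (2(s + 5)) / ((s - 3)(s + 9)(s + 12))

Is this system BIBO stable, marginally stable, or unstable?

The poles can be read from the denominator factors: s = 3, -9, -12.
Since the pole(s) at s = 3 lie in the right half-plane, the system is unstable.

unstable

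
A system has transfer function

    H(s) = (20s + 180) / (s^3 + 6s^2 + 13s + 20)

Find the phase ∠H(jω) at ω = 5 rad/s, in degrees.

∠H(j5) ≈ -175.7°

At s = j5: numerator = 180 + j100, denominator = -130 - j60.
∠H = ∠num − ∠den = 29.055° − (-155.22°) = 184.3°, which wraps to -175.7°.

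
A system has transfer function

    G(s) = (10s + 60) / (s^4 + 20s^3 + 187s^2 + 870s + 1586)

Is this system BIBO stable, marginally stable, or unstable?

The denominator s^4 + 20s^3 + 187s^2 + 870s + 1586 factors as (s^2 + 10s + 26)(s^2 + 10s + 61), giving poles at s = -5 + j, -5 - j, -5 + 6j, -5 - 6j.
Since all poles lie strictly in the left half-plane, the system is stable.

stable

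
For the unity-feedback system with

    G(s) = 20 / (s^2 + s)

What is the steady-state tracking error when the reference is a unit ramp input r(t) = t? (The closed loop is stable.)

e_ss = 0.05000

G(s) has one pole at the origin.
This is a Type 1 system. Kv = lim_{s→0} s·G(s) = 20/1.
e_ss = 1/Kv = 1/(20) = 1/20 ≈ 0.05000.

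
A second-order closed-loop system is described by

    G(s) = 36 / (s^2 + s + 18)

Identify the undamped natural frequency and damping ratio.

ωₙ ≈ 4.243 rad/s, ζ ≈ 0.1179

Compare the denominator to the standard form s^2 + 2ζωₙs + ωₙ².
ωₙ² = 18, so ωₙ = √18 ≈ 4.243 rad/s.
2ζωₙ = 1, so ζ = 1/(2·√18) ≈ 0.1179.
With ζ = 0.1179 the response is underdamped.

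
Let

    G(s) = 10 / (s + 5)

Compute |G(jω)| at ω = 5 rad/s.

Substitute s = j5: numerator = 10, denominator = 5 + j5.
|G(j5)| = |10| / |5 + j5| = 10 / 7.0711 ≈ 1.414.

|G(j5)| ≈ 1.414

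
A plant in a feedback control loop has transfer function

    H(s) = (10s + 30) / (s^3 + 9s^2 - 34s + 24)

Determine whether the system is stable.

The denominator s^3 + 9s^2 - 34s + 24 factors as (s - 2)(s + 12)(s - 1), giving poles at s = 2, -12, 1.
Since the pole(s) at s = 2, 1 lie in the right half-plane, the system is unstable.

unstable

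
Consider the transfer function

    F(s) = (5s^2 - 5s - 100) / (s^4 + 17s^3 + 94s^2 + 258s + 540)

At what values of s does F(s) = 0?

Set the numerator to zero: 5s^2 - 5s - 100 = 0, i.e. 5·(s^2 - s - 20) = 0.
Factoring: (s + 4)(s - 5) = 0.

s = -4, 5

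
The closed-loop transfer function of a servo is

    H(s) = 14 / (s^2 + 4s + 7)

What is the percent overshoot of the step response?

%OS ≈ 2.66%

Comparing s^2 + 4s + 7 to s^2 + 2ζωₙs + ωₙ²: ωₙ = √7 ≈ 2.646 rad/s and ζ = 4/(2·√7) ≈ 0.7559.
%OS = 100·exp(−πζ/√(1−ζ²)) = 100·exp(−π·0.7559/√(1−0.7559²)) ≈ 2.66%.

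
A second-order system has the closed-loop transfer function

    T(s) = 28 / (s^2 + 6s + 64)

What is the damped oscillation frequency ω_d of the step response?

Comparing s^2 + 6s + 64 to s^2 + 2ζωₙs + ωₙ²: ωₙ = 8 rad/s and ζ = 6/(2·8) = 0.375.
ζωₙ = 6/2 = 3, so ω_d = ωₙ√(1−ζ²) = √(ωₙ² − (ζωₙ)²) = √(64 − 3²) = √55 ≈ 7.416 rad/s.

ω_d ≈ 7.416 rad/s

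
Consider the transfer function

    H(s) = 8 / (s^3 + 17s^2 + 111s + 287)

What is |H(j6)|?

Substitute s = j6: numerator = 8, denominator = -325 + j450.
|H(j6)| = |8| / |-325 + j450| = 8 / 555.09 ≈ 0.01441.

|H(j6)| ≈ 0.01441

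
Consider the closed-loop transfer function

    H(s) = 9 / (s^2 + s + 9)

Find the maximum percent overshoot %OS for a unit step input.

%OS ≈ 58.8%

Comparing s^2 + s + 9 to s^2 + 2ζωₙs + ωₙ²: ωₙ = 3 rad/s and ζ = 1/(2·3) ≈ 0.1667.
%OS = 100·exp(−πζ/√(1−ζ²)) = 100·exp(−π·0.1667/√(1−0.1667²)) ≈ 58.8%.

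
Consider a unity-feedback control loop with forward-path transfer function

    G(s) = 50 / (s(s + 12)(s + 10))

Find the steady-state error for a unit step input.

G(s) has one pole at the origin.
This is a Type 1 system; for a step input the steady-state error is zero.

e_ss = 0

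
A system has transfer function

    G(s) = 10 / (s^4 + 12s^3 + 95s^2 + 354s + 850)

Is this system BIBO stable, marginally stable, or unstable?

stable

The denominator s^4 + 12s^3 + 95s^2 + 354s + 850 factors as (s^2 + 6s + 25)(s^2 + 6s + 34), giving poles at s = -3 + 4j, -3 - 4j, -3 + 5j, -3 - 5j.
Since all poles lie strictly in the left half-plane, the system is stable.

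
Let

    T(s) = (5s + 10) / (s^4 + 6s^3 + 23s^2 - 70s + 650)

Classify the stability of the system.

unstable

The denominator s^4 + 6s^3 + 23s^2 - 70s + 650 factors as (s^2 - 4s + 13)(s^2 + 10s + 50), giving poles at s = 2 ± 3j, -5 ± 5j.
Since the pole(s) at s = 2 ± 3j lie in the right half-plane, the system is unstable.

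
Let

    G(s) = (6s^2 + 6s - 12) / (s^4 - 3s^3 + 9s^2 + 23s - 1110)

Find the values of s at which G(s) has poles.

s = -5, 1 ± 6j, 6

The poles are the roots of the denominator s^4 - 3s^3 + 9s^2 + 23s - 1110 = 0.
Trying s = -5: the polynomial evaluates to 0, so (s + 5) is a factor.
Dividing out leaves s^3 - 8s^2 + 49s - 222 = 0.
This factors further as (s^2 - 2s + 37)(s - 6) = 0.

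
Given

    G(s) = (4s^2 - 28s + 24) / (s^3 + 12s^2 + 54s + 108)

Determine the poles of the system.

s = -3 + 3j, -3 - 3j, -6

The poles are the roots of the denominator s^3 + 12s^2 + 54s + 108 = 0.
Trying s = -6: the polynomial evaluates to 0, so (s + 6) is a factor.
Dividing out leaves s^2 + 6s + 18 = 0.
The quadratic formula then gives s = -3 ± 3j.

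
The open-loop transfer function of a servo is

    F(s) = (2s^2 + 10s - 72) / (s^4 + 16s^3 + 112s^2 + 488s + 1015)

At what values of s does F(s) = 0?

s = -9, 4

Set the numerator to zero: 2s^2 + 10s - 72 = 0, i.e. 2·(s^2 + 5s - 36) = 0.
Factoring: (s + 9)(s - 4) = 0.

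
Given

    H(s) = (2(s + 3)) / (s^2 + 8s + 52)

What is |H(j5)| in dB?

Substitute s = j5: numerator = 6 + j10, denominator = 27 + j40.
|H(j5)| = |6 + j10| / |27 + j40| = 11.662 / 48.260 ≈ 0.2416.
In decibels: 20·log₁₀(0.2416) ≈ -12.3 dB.

|H(j5)|_dB ≈ -12.3 dB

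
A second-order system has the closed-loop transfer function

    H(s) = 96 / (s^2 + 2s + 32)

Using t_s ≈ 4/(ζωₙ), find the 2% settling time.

t_s ≈ 4 s

Comparing s^2 + 2s + 32 to s^2 + 2ζωₙs + ωₙ²: ωₙ = √32 ≈ 5.657 rad/s and ζ = 2/(2·√32) ≈ 0.1768.
ζωₙ = 2/2 = 1, so t_s ≈ 4/(ζωₙ) = 4/1 = 4 s.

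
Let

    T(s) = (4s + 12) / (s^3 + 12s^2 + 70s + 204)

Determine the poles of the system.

s = -3 ± 5j, -6

The poles are the roots of the denominator s^3 + 12s^2 + 70s + 204 = 0.
Trying s = -6: the polynomial evaluates to 0, so (s + 6) is a factor.
Dividing out leaves s^2 + 6s + 34 = 0.
The quadratic formula then gives s = -3 ± 5j.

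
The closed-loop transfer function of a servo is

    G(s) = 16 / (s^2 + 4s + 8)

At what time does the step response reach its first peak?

t_p ≈ 1.571 s

Comparing s^2 + 4s + 8 to s^2 + 2ζωₙs + ωₙ²: ωₙ = √8 ≈ 2.828 rad/s and ζ = 4/(2·√8) ≈ 0.7071.
ζωₙ = 4/2 = 2, so ω_d = ωₙ√(1−ζ²) = √(ωₙ² − (ζωₙ)²) = √(8 − 2²) = √4 = 2 rad/s.
t_p = π/ω_d = π/2 ≈ 1.571 s.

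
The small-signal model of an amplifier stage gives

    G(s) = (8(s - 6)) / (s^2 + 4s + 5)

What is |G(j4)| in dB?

Substitute s = j4: numerator = -48 + j32, denominator = -11 + j16.
|G(j4)| = |-48 + j32| / |-11 + j16| = 57.689 / 19.416 ≈ 2.971.
In decibels: 20·log₁₀(2.971) ≈ 9.46 dB.

|G(j4)|_dB ≈ 9.46 dB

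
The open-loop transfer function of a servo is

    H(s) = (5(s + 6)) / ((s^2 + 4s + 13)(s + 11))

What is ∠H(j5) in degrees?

At s = j5: numerator = 30 + j25, denominator = -232 + j160.
∠H = ∠num − ∠den = 39.806° − (145.41°) = -105.6°.

∠H(j5) ≈ -105.6°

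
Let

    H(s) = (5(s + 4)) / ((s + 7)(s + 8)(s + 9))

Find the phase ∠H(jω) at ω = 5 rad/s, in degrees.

∠H(j5) ≈ -45.26°

At s = j5: numerator = 20 + j25, denominator = -96 + j830.
∠H = ∠num − ∠den = 51.340° − (96.598°) = -45.26°.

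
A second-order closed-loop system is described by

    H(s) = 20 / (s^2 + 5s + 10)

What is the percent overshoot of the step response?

Comparing s^2 + 5s + 10 to s^2 + 2ζωₙs + ωₙ²: ωₙ = √10 ≈ 3.162 rad/s and ζ = 5/(2·√10) ≈ 0.7906.
%OS = 100·exp(−πζ/√(1−ζ²)) = 100·exp(−π·0.7906/√(1−0.7906²)) ≈ 1.73%.

%OS ≈ 1.73%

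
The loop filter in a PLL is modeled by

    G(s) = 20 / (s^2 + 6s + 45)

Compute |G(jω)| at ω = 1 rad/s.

Substitute s = j1: numerator = 20, denominator = 44 + j6.
|G(j1)| = |20| / |44 + j6| = 20 / 44.407 ≈ 0.4504.

|G(j1)| ≈ 0.4504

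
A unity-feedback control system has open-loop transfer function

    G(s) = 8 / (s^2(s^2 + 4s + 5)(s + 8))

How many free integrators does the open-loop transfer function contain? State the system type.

The denominator has 2 factors of s at the origin (free integrators), so this is a Type 2 system.

Type 2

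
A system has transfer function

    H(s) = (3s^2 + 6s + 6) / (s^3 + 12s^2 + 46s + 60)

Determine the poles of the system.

s = -3 + j, -3 - j, -6

The poles are the roots of the denominator s^3 + 12s^2 + 46s + 60 = 0.
Trying s = -6: the polynomial evaluates to 0, so (s + 6) is a factor.
Dividing out leaves s^2 + 6s + 10 = 0.
The quadratic formula then gives s = -3 ± 1j.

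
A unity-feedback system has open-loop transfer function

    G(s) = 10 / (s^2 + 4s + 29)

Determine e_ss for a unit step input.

G(s) has no poles at the origin.
This is a Type 0 system. Kp = lim_{s→0} G(s) = 10/29.
e_ss = 1/(1 + Kp) = 1/(1 + 10/29) = 29/39 ≈ 0.7436.

e_ss = 0.7436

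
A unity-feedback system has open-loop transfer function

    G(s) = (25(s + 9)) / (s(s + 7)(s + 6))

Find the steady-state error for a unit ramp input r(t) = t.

G(s) has one pole at the origin.
This is a Type 1 system. Kv = lim_{s→0} s·G(s) = 225/42 = 75/14.
e_ss = 1/Kv = 1/(75/14) = 14/75 ≈ 0.1867.

e_ss = 0.1867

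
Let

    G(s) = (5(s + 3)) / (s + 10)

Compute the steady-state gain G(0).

Set s = 0: G(0) = (15) / (10) = 3/2.

G(0) = 3/2 ≈ 1.500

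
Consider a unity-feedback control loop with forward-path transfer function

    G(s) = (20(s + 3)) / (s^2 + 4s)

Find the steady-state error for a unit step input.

G(s) has one pole at the origin.
This is a Type 1 system; for a step input the steady-state error is zero.

e_ss = 0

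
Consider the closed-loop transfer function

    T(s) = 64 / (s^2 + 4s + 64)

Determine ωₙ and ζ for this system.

Compare the denominator to the standard form s^2 + 2ζωₙs + ωₙ².
ωₙ² = 64, so ωₙ = 8 rad/s.
2ζωₙ = 4, so ζ = 4/(2·8) = 0.25.

ωₙ = 8 rad/s, ζ = 0.25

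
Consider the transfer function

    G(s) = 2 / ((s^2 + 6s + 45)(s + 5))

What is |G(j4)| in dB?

Substitute s = j4: numerator = 2, denominator = 49 + j236.
|G(j4)| = |2| / |49 + j236| = 2 / 241.03 ≈ 0.008298.
In decibels: 20·log₁₀(0.008298) ≈ -41.6 dB.

|G(j4)|_dB ≈ -41.6 dB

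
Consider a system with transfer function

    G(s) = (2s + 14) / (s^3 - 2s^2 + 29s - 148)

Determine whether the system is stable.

The denominator s^3 - 2s^2 + 29s - 148 factors as (s^2 + 2s + 37)(s - 4), giving poles at s = -1 ± 6j, 4.
Since the pole(s) at s = 4 lie in the right half-plane, the system is unstable.

unstable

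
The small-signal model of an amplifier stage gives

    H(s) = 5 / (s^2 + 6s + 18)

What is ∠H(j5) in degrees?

At s = j5: numerator = 5, denominator = -7 + j30.
∠H = ∠num − ∠den = 0° − (103.13°) = -103.1°.

∠H(j5) ≈ -103.1°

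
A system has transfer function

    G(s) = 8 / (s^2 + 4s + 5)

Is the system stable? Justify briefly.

stable

The denominator s^2 + 4s + 5 factors as (s^2 + 4s + 5), giving poles at s = -2 + j, -2 - j.
Since all poles lie strictly in the left half-plane, the system is stable.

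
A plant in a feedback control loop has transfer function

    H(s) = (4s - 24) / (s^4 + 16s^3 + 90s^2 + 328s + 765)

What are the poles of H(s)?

The poles are the roots of the denominator s^4 + 16s^3 + 90s^2 + 328s + 765 = 0.
Trying s = -9: the polynomial evaluates to 0, so (s + 9) is a factor.
Dividing out leaves s^3 + 7s^2 + 27s + 85 = 0.
This factors further as (s^2 + 2s + 17)(s + 5) = 0.

s = -1 ± 4j, -9, -5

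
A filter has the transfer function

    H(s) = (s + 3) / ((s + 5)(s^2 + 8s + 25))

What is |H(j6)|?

Substitute s = j6: numerator = 3 + j6, denominator = -343 + j174.
|H(j6)| = |3 + j6| / |-343 + j174| = 6.7082 / 384.61 ≈ 0.01744.

|H(j6)| ≈ 0.01744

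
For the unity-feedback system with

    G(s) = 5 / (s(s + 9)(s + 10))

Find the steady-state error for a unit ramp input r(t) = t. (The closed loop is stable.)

G(s) has one pole at the origin.
This is a Type 1 system. Kv = lim_{s→0} s·G(s) = 5/90 = 1/18.
e_ss = 1/Kv = 1/(1/18) = 18.

e_ss = 18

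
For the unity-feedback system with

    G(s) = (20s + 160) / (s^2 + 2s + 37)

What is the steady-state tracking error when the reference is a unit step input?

G(s) has no poles at the origin.
This is a Type 0 system. Kp = lim_{s→0} G(s) = 160/37.
e_ss = 1/(1 + Kp) = 1/(1 + 160/37) = 37/197 ≈ 0.1878.

e_ss = 0.1878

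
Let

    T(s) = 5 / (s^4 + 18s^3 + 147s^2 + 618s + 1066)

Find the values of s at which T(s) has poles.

s = -4 ± 5j, -5 ± j

The poles are the roots of the denominator s^4 + 18s^3 + 147s^2 + 618s + 1066 = 0.
No real roots exist; factor into two real quadratics: (s^2 + 8s + 41)(s^2 + 10s + 26) = 0.
Each quadratic gives a conjugate pair via the quadratic formula.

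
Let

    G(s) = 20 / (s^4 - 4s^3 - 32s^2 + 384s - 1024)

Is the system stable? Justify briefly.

unstable

The denominator s^4 - 4s^3 - 32s^2 + 384s - 1024 factors as (s^2 - 8s + 32)(s - 4)(s + 8), giving poles at s = 4 + 4j, 4 - 4j, 4, -8.
Since the pole(s) at s = 4 + 4j, 4 - 4j, 4 lie in the right half-plane, the system is unstable.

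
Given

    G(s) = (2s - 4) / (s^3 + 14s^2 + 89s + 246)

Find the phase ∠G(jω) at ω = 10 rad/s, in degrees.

At s = j10: numerator = -4 + j20, denominator = -1154 - j110.
∠G = ∠num − ∠den = 101.31° − (-174.55°) = 275.9°, which wraps to -84.14°.

∠G(j10) ≈ -84.14°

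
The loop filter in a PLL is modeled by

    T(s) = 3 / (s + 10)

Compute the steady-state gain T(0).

At s = 0 each factor (s + a) contributes a and each (s^2 + bs + c) contributes c.
T(0) = 3·1 / ((10)) = 3/10 = 3/10.

T(0) = 3/10 ≈ 0.3000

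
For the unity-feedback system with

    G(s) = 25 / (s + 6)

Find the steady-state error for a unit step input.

e_ss = 0.1935

G(s) has no poles at the origin.
This is a Type 0 system. Kp = lim_{s→0} G(s) = 25/6.
e_ss = 1/(1 + Kp) = 1/(1 + 25/6) = 6/31 ≈ 0.1935.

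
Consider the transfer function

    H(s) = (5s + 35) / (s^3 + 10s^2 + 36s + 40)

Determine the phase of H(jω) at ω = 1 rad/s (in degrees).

At s = j1: numerator = 35 + j5, denominator = 30 + j35.
∠H = ∠num − ∠den = 8.1301° − (49.399°) = -41.27°.

∠H(j1) ≈ -41.27°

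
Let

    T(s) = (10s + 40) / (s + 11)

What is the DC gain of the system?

Set s = 0: T(0) = (40) / (11) = 40/11.

T(0) = 40/11 ≈ 3.636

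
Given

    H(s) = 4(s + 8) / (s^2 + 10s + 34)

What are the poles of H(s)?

The poles are the roots of the denominator s^2 + 10s + 34 = 0.
Using the quadratic formula: s = (-10 ± √(-36))/2 = -5 ± 3j.

s = -5 ± 3j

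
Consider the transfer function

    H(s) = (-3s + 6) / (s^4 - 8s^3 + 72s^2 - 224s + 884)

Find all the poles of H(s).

s = 1 + 5j, 1 - 5j, 3 + 5j, 3 - 5j

The poles are the roots of the denominator s^4 - 8s^3 + 72s^2 - 224s + 884 = 0.
No real roots exist; factor into two real quadratics: (s^2 - 2s + 26)(s^2 - 6s + 34) = 0.
Each quadratic gives a conjugate pair via the quadratic formula.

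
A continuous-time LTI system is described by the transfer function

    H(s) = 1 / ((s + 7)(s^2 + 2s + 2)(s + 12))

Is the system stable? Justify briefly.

The poles can be read from the denominator factors: s = -7, -1 + j, -1 - j, -12.
Since all poles lie strictly in the left half-plane, the system is stable.

stable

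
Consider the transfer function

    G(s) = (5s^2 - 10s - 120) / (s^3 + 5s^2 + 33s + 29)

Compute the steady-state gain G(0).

G(0) = -120/29 ≈ -4.138

Set s = 0: G(0) = (-120) / (29) = -120/29.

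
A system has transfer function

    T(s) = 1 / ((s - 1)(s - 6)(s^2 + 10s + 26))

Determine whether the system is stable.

The poles can be read from the denominator factors: s = 1, 6, -5 ± j.
Since the pole(s) at s = 1, 6 lie in the right half-plane, the system is unstable.

unstable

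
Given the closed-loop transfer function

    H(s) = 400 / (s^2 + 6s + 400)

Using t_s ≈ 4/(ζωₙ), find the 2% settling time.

t_s ≈ 1.333 s

Comparing s^2 + 6s + 400 to s^2 + 2ζωₙs + ωₙ²: ωₙ = 20 rad/s and ζ = 6/(2·20) = 0.15.
ζωₙ = 6/2 = 3, so t_s ≈ 4/(ζωₙ) = 4/3 ≈ 1.333 s.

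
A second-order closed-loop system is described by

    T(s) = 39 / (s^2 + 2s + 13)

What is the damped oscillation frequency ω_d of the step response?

ω_d ≈ 3.464 rad/s

Comparing s^2 + 2s + 13 to s^2 + 2ζωₙs + ωₙ²: ωₙ = √13 ≈ 3.606 rad/s and ζ = 2/(2·√13) ≈ 0.2774.
ζωₙ = 2/2 = 1, so ω_d = ωₙ√(1−ζ²) = √(ωₙ² − (ζωₙ)²) = √(13 − 1²) = √12 ≈ 3.464 rad/s.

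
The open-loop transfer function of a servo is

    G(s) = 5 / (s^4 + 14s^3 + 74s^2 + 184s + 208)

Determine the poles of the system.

s = -5 + j, -5 - j, -2 + 2j, -2 - 2j

The poles are the roots of the denominator s^4 + 14s^3 + 74s^2 + 184s + 208 = 0.
No real roots exist; factor into two real quadratics: (s^2 + 10s + 26)(s^2 + 4s + 8) = 0.
Each quadratic gives a conjugate pair via the quadratic formula.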